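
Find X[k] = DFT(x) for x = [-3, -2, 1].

X[k] = Σ(n=0 to 2) x[n] · ω_3^(nk)
where ω_3 = e^(-2πi/3)

Computing each X[k]:
X[0] = -4
X[1] = -2.5000+2.5981i
X[2] = -2.5000-2.5981i

X = [-4, -2.5000+2.5981i, -2.5000-2.5981i]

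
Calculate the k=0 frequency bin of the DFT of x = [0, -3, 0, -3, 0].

X[0] = Σ(n=0 to 4) x[n] · ω_5^0 = Σ x[n]
= (0) + (-3) + (0) + (-3) + (0)

X[0] = -6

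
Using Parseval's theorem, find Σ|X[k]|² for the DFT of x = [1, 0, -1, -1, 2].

Parseval: Σ|x[n]|² = (1/N)Σ|X[k]|², so Σ|X[k]|² = N·Σ|x[n]|² = 5·7.0000

Σ|X[k]|² = N·Σ|x[n]|² = 5·7.0000 = 35.0000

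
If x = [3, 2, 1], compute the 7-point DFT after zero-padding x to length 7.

Original 3-point DFT: [6, 1.5000-0.8660i, 1.5000+0.8660i]
Zero-padded 7-point DFT provides frequency interpolation.

DFT_7([x, 0, ...]) = [6, 4.0245-2.5386i, 1.6540-1.5160i, 1.8216-0.0859i, 1.8216+0.0859i, 1.6540+1.5160i, 4.0245+2.5386i]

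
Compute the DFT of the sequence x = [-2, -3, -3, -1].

X[k] = Σ(n=0 to 3) x[n] · ω_4^(nk)
where ω_4 = e^(-2πi/4)

Computing each X[k]:
X[0] = -9
X[1] = 1+2i
X[2] = -1
X[3] = 1-2i

X = [-9, 1+2i, -1, 1-2i]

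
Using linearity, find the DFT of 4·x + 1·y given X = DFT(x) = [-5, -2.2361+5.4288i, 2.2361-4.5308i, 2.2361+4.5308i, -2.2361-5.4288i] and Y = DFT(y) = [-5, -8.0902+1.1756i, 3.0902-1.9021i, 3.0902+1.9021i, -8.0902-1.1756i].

By linearity: DFT(4x + 1y) = 4·DFT(x) + 1·DFT(y)
= 4·[-5, -2.2361+5.4288i, 2.2361-4.5308i, 2.2361+4.5308i, -2.2361-5.4288i] + 1·[-5, -8.0902+1.1756i, 3.0902-1.9021i, 3.0902+1.9021i, -8.0902-1.1756i]

Computing element-wise:
Z[0] = 4·(-5) + 1·(-5) = -25
Z[1] = 4·(-2.2361+5.4288i) + 1·(-8.0902+1.1756i) = -17.0346+22.8908i
Z[2] = 4·(2.2361-4.5308i) + 1·(3.0902-1.9021i) = 12.0346-20.0253i
Z[3] = 4·(2.2361+4.5308i) + 1·(3.0902+1.9021i) = 12.0346+20.0253i
Z[4] = 4·(-2.2361-5.4288i) + 1·(-8.0902-1.1756i) = -17.0346-22.8908i

DFT(4x + 1y) = 4·X + 1·Y = [-25, -17.0346+22.8908i, 12.0346-20.0253i, 12.0346+20.0253i, -17.0346-22.8908i]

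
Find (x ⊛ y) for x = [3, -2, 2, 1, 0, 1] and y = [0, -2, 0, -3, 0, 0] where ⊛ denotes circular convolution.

(x ⊛ y)[n] = Σ(m=0 to 5) x[m] · y[(n-m) mod 6]

Computing each output sample:
(x ⊛ y)[0] = -5
(x ⊛ y)[1] = -6
(x ⊛ y)[2] = 1
(x ⊛ y)[3] = -13
(x ⊛ y)[4] = 4
(x ⊛ y)[5] = -6

x ⊛ y = [-5, -6, 1, -13, 4, -6]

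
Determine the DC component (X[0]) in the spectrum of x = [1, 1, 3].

X[0] = Σ(n=0 to 2) x[n] · ω_3^0 = Σ x[n]
= (1) + (1) + (3)

X[0] = 5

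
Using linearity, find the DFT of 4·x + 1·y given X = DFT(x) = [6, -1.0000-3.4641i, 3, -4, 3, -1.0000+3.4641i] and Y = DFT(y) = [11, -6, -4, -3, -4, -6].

By linearity: DFT(4x + 1y) = 4·DFT(x) + 1·DFT(y)
= 4·[6, -1.0000-3.4641i, 3, -4, 3, -1.0000+3.4641i] + 1·[11, -6, -4, -3, -4, -6]

Computing element-wise:
Z[0] = 4·(6) + 1·(11) = 35
Z[1] = 4·(-1.0000-3.4641i) + 1·(-6) = -10.0000-13.8564i
Z[2] = 4·(3) + 1·(-4) = 8
Z[3] = 4·(-4) + 1·(-3) = -19
Z[4] = 4·(3) + 1·(-4) = 8
Z[5] = 4·(-1.0000+3.4641i) + 1·(-6) = -10.0000+13.8564i

DFT(4x + 1y) = 4·X + 1·Y = [35, -10.0000-13.8564i, 8, -19, 8, -10.0000+13.8564i]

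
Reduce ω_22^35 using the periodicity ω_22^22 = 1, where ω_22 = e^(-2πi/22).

Since ω_22^22 = 1, powers reduce modulo 22.
35 mod 22 = 13
So ω_22^35 = ω_22^13 = e^(-2πi·13/22)

ω_22^35 = ω_22^13 = -0.8413+0.5406i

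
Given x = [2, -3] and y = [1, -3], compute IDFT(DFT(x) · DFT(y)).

(x ⊛ y)[n] = Σ(m=0 to 1) x[m] · y[(n-m) mod 2]

Computing each output sample:
(x ⊛ y)[0] = 11
(x ⊛ y)[1] = -9

x ⊛ y = [11, -9]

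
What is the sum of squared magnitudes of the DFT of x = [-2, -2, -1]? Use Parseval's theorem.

Parseval: Σ|x[n]|² = (1/N)Σ|X[k]|², so Σ|X[k]|² = N·Σ|x[n]|² = 3·9.0000

Σ|X[k]|² = N·Σ|x[n]|² = 3·9.0000 = 27.0000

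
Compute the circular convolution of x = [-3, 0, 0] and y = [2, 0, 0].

(x ⊛ y)[n] = Σ(m=0 to 2) x[m] · y[(n-m) mod 3]

Computing each output sample:
(x ⊛ y)[0] = -6
(x ⊛ y)[1] = 0
(x ⊛ y)[2] = 0

x ⊛ y = [-6, 0, 0]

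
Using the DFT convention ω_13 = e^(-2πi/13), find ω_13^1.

ω_13^1 = e^(-2πi·1/13)
= cos(-2π·1/13) + i·sin(-2π·1/13)
= cos(-2π/13) + i·sin(-2π/13)

ω_13^1 = cos(-2π/13) + i·sin(-2π/13) = 0.8855-0.4647i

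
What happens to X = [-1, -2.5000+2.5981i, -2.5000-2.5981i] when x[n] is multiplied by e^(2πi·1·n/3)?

Modulation property: DFT(ω_3^(-1n)·x[n]) = X[(k-1) mod 3], so circularly shift X by 1 positions.

X[k-1] = [-2.5000-2.5981i, -1, -2.5000+2.5981i]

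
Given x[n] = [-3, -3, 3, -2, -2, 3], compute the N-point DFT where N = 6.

X[k] = Σ(n=0 to 5) x[n] · ω_6^(nk)
where ω_6 = e^(-2πi/6)

Computing each X[k]:
X[0] = -4
X[1] = -1.5000+0.8660i
X[2] = -5.5000+9.5263i
X[3] = 0
X[4] = -5.5000-9.5263i
X[5] = -1.5000-0.8660i

X = [-4, -1.5000+0.8660i, -5.5000+9.5263i, 0, -5.5000-9.5263i, -1.5000-0.8660i]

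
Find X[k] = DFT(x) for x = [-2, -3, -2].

X[k] = Σ(n=0 to 2) x[n] · ω_3^(nk)
where ω_3 = e^(-2πi/3)

Computing each X[k]:
X[0] = -7
X[1] = 0.5000+0.8660i
X[2] = 0.5000-0.8660i

X = [-7, 0.5000+0.8660i, 0.5000-0.8660i]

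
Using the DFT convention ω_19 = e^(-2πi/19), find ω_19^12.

ω_19^12 = e^(-2πi·12/19)
= cos(-2π·12/19) + i·sin(-2π·12/19)
= cos(-24π/19) + i·sin(-24π/19)

ω_19^12 = cos(-24π/19) + i·sin(-24π/19) = -0.6773+0.7357i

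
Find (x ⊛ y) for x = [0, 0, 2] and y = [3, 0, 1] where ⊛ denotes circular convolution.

(x ⊛ y)[n] = Σ(m=0 to 2) x[m] · y[(n-m) mod 3]

Computing each output sample:
(x ⊛ y)[0] = 0
(x ⊛ y)[1] = 2
(x ⊛ y)[2] = 6

x ⊛ y = [0, 2, 6]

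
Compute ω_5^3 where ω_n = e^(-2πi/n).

ω_5^3 = e^(-2πi·3/5)
= cos(-2π·3/5) + i·sin(-2π·3/5)
= cos(-6π/5) + i·sin(-6π/5)

ω_5^3 = cos(-6π/5) + i·sin(-6π/5) = -0.8090+0.5878i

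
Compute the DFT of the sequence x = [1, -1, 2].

X[k] = Σ(n=0 to 2) x[n] · ω_3^(nk)
where ω_3 = e^(-2πi/3)

Computing each X[k]:
X[0] = 2
X[1] = 0.5000+2.5981i
X[2] = 0.5000-2.5981i

X = [2, 0.5000+2.5981i, 0.5000-2.5981i]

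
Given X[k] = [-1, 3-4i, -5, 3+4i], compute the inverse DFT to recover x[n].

x[n] = (1/4) Σ(k=0 to 3) X[k] · e^(2πikn/4)

Computing each x[n]:
x[0] = 0
x[1] = 3
x[2] = -3
x[3] = -1

x = [0, 3, -3, -1]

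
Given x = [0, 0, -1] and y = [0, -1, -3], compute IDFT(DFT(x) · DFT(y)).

(x ⊛ y)[n] = Σ(m=0 to 2) x[m] · y[(n-m) mod 3]

Computing each output sample:
(x ⊛ y)[0] = 1
(x ⊛ y)[1] = 3
(x ⊛ y)[2] = 0

x ⊛ y = [1, 3, 0]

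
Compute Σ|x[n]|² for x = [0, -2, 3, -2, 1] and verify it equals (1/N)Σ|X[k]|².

Time domain:
Σ|x[n]|² = |0|² + |-2|² + |3|² + |-2|² + |1|² = 18.0000

Frequency domain:
(1/5)Σ|X[k]|² = (1/5)(|0|² + |-1.1180-0.0858i|² + |1.1180+6.5186i|² + |1.1180-6.5186i|² + |-1.1180+0.0858i|²) = (1/5)·90.0000 = 18.0000

Both sides agree, confirming Parseval's theorem.

Σ|x[n]|² = (1/N)Σ|X[k]|² = 18.0000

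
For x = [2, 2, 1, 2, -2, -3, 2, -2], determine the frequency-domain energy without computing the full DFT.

Parseval: Σ|x[n]|² = (1/N)Σ|X[k]|², so Σ|X[k]|² = N·Σ|x[n]|² = 8·34.0000

Σ|X[k]|² = N·Σ|x[n]|² = 8·34.0000 = 272.0000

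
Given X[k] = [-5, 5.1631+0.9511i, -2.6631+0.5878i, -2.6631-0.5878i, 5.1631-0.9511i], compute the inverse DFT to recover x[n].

x[n] = (1/5) Σ(k=0 to 4) X[k] · e^(2πikn/5)

Computing each x[n]:
x[0] = 0
x[1] = 0
x[2] = -3
x[3] = -3
x[4] = 1

x = [0, 0, -3, -3, 1]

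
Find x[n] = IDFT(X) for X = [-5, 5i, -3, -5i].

x[n] = (1/4) Σ(k=0 to 3) X[k] · e^(2πikn/4)

Computing each x[n]:
x[0] = -2
x[1] = -3
x[2] = -2
x[3] = 2

x = [-2, -3, -2, 2]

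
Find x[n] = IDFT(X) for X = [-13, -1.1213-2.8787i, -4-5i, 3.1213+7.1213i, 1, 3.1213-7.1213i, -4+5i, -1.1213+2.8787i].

x[n] = (1/8) Σ(k=0 to 7) X[k] · e^(2πikn/8)

Computing each x[n]:
x[0] = -2
x[1] = -2
x[2] = 2
x[3] = -3
x[4] = -3
x[5] = 1
x[6] = -3
x[7] = -3

x = [-2, -2, 2, -3, -3, 1, -3, -3]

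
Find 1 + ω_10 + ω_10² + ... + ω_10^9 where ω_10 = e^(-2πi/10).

Sum of all nth roots of unity equals 0 for n > 1 (geometric series with r ≠ 1).

0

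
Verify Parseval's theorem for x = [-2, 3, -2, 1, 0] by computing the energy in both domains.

Time domain:
Σ|x[n]|² = |-2|² + |3|² + |-2|² + |1|² + |0|² = 18.0000

Frequency domain:
(1/5)Σ|X[k]|² = (1/5)(|0|² + |-0.2639-1.0898i|² + |-4.7361-4.6165i|² + |-4.7361+4.6165i|² + |-0.2639+1.0898i|²) = (1/5)·90.0000 = 18.0000

Both sides agree, confirming Parseval's theorem.

Σ|x[n]|² = (1/N)Σ|X[k]|² = 18.0000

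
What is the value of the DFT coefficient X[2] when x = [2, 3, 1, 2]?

X[2] = Σ(n=0 to 3) x[n] · ω_4^(2n) where ω_4 = e^(-2πi/4)
= (2)·ω_4^0 + (3)·ω_4^2 + (1)·ω_4^4 + (2)·ω_4^6

X[2] = -2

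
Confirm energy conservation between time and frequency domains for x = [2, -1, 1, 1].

Time domain:
Σ|x[n]|² = |2|² + |-1|² + |1|² + |1|² = 7.0000

Frequency domain:
(1/4)Σ|X[k]|² = (1/4)(|3|² + |1+2i|² + |3|² + |1-2i|²) = (1/4)·28.0000 = 7.0000

Both sides agree, confirming Parseval's theorem.

Σ|x[n]|² = (1/N)Σ|X[k]|² = 7.0000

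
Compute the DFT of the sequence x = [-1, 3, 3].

X[k] = Σ(n=0 to 2) x[n] · ω_3^(nk)
where ω_3 = e^(-2πi/3)

Computing each X[k]:
X[0] = 5
X[1] = -4
X[2] = -4

X = [5, -4, -4]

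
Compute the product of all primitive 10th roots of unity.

The primitive 10th roots of unity are ω_10^k for k coprime to 10: k ∈ {1, 3, 7, 9}
Their product equals the constant term of the cyclotomic polynomial Φ_10(x) up to sign.
For n ≥ 3, the product of all primitive nth roots of unity is 1. (For n=1 it is 1; for n=2 it is -1.)

1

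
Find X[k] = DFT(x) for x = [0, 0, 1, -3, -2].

X[k] = Σ(n=0 to 4) x[n] · ω_5^(nk)
where ω_5 = e^(-2πi/5)

Computing each X[k]:
X[0] = -4
X[1] = 1.0000-4.2533i
X[2] = 1.0000+2.6287i
X[3] = 1.0000-2.6287i
X[4] = 1.0000+4.2533i

X = [-4, 1.0000-4.2533i, 1.0000+2.6287i, 1.0000-2.6287i, 1.0000+4.2533i]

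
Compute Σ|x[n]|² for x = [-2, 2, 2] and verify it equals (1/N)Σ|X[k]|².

Time domain:
Σ|x[n]|² = |-2|² + |2|² + |2|² = 12.0000

Frequency domain:
(1/3)Σ|X[k]|² = (1/3)(|2|² + |-4|² + |-4|²) = (1/3)·36.0000 = 12.0000

Both sides agree, confirming Parseval's theorem.

Σ|x[n]|² = (1/N)Σ|X[k]|² = 12.0000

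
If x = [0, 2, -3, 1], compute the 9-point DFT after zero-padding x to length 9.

Original 4-point DFT: [0, 3-1i, -6, 3+1i]
Zero-padded 9-point DFT provides frequency interpolation.

DFT_9([x, 0, ...]) = [0, 0.5111+0.8028i, 2.6664-0.0775i, 1.5000-4.3301i, -4.6775-3.4784i, -4.6775+3.4784i, 1.5000+4.3301i, 2.6664+0.0775i, 0.5111-0.8028i]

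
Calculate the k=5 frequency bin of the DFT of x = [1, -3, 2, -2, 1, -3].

X[5] = Σ(n=0 to 5) x[n] · ω_6^(5n) where ω_6 = e^(-2πi/6)
= (1)·ω_6^0 + (-3)·ω_6^5 + (2)·ω_6^10 + (-2)·ω_6^15 + (1)·ω_6^20 + (-3)·ω_6^25

X[5] = -1.5000+0.8660i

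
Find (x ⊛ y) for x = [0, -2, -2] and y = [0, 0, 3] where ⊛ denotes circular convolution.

(x ⊛ y)[n] = Σ(m=0 to 2) x[m] · y[(n-m) mod 3]

Computing each output sample:
(x ⊛ y)[0] = -6
(x ⊛ y)[1] = -6
(x ⊛ y)[2] = 0

x ⊛ y = [-6, -6, 0]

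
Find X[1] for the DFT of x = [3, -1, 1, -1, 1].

X[1] = Σ(n=0 to 4) x[n] · ω_5^(1n) where ω_5 = e^(-2πi/5)
= (3)·ω_5^0 + (-1)·ω_5^1 + (1)·ω_5^2 + (-1)·ω_5^3 + (1)·ω_5^4

X[1] = 3.0000+0.7265i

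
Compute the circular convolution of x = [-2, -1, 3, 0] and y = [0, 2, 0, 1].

(x ⊛ y)[n] = Σ(m=0 to 3) x[m] · y[(n-m) mod 4]

Computing each output sample:
(x ⊛ y)[0] = -1
(x ⊛ y)[1] = -1
(x ⊛ y)[2] = -2
(x ⊛ y)[3] = 4

x ⊛ y = [-1, -1, -2, 4]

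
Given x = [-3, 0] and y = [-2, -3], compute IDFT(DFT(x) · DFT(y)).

(x ⊛ y)[n] = Σ(m=0 to 1) x[m] · y[(n-m) mod 2]

Computing each output sample:
(x ⊛ y)[0] = 6
(x ⊛ y)[1] = 9

x ⊛ y = [6, 9]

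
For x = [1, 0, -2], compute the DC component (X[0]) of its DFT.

X[0] = Σ(n=0 to 2) x[n] · ω_3^0 = Σ x[n]
= (1) + (0) + (-2)

X[0] = -1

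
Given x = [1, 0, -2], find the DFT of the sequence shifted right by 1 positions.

Time shift by 1: X_shifted[k] = ω_3^(1k) · X[k]
Shifted x = [-2, 1, 0]

DFT(x[n-1]) = [-1, -2.5000-0.8660i, -2.5000+0.8660i]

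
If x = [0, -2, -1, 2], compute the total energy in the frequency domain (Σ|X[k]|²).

Parseval: Σ|x[n]|² = (1/N)Σ|X[k]|², so Σ|X[k]|² = N·Σ|x[n]|² = 4·9.0000

Σ|X[k]|² = N·Σ|x[n]|² = 4·9.0000 = 36.0000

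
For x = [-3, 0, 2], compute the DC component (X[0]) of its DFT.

X[0] = Σ(n=0 to 2) x[n] · ω_3^0 = Σ x[n]
= (-3) + (0) + (2)

X[0] = -1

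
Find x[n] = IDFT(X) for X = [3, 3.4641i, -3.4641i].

x[n] = (1/3) Σ(k=0 to 2) X[k] · e^(2πikn/3)

Computing each x[n]:
x[0] = 1
x[1] = -1
x[2] = 3

x = [1, -1, 3]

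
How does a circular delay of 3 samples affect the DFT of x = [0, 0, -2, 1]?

Time shift by 3: X_shifted[k] = ω_4^(3k) · X[k]
Shifted x = [0, -2, 1, 0]

DFT(x[n-3]) = [-1, -1+2i, 3, -1-2i]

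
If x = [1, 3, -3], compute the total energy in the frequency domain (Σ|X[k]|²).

Parseval: Σ|x[n]|² = (1/N)Σ|X[k]|², so Σ|X[k]|² = N·Σ|x[n]|² = 3·19.0000

Σ|X[k]|² = N·Σ|x[n]|² = 3·19.0000 = 57.0000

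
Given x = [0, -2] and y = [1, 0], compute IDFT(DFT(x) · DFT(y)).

(x ⊛ y)[n] = Σ(m=0 to 1) x[m] · y[(n-m) mod 2]

Computing each output sample:
(x ⊛ y)[0] = 0
(x ⊛ y)[1] = -2

x ⊛ y = [0, -2]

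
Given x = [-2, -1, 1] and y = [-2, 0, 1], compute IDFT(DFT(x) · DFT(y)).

(x ⊛ y)[n] = Σ(m=0 to 2) x[m] · y[(n-m) mod 3]

Computing each output sample:
(x ⊛ y)[0] = 3
(x ⊛ y)[1] = 3
(x ⊛ y)[2] = -4

x ⊛ y = [3, 3, -4]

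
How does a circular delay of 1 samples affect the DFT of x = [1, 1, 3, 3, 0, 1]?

Time shift by 1: X_shifted[k] = ω_6^(1k) · X[k]
Shifted x = [1, 1, 1, 3, 3, 0]

DFT(x[n-1]) = [9, -3.5000+0.8660i, 1.5000-2.5981i, 1, 1.5000+2.5981i, -3.5000-0.8660i]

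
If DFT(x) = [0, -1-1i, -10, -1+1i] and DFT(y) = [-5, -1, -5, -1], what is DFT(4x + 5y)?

By linearity: DFT(4x + 5y) = 4·DFT(x) + 5·DFT(y)
= 4·[0, -1-1i, -10, -1+1i] + 5·[-5, -1, -5, -1]

Computing element-wise:
Z[0] = 4·(0) + 5·(-5) = -25
Z[1] = 4·(-1-1i) + 5·(-1) = -9-4i
Z[2] = 4·(-10) + 5·(-5) = -65
Z[3] = 4·(-1+1i) + 5·(-1) = -9+4i

DFT(4x + 5y) = 4·X + 5·Y = [-25, -9-4i, -65, -9+4i]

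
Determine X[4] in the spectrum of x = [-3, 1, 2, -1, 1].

X[4] = Σ(n=0 to 4) x[n] · ω_5^(4n) where ω_5 = e^(-2πi/5)
= (-3)·ω_5^0 + (1)·ω_5^4 + (2)·ω_5^8 + (-1)·ω_5^12 + (1)·ω_5^16

X[4] = -3.1910+1.7634i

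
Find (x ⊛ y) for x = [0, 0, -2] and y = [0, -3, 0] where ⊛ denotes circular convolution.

(x ⊛ y)[n] = Σ(m=0 to 2) x[m] · y[(n-m) mod 3]

Computing each output sample:
(x ⊛ y)[0] = 6
(x ⊛ y)[1] = 0
(x ⊛ y)[2] = 0

x ⊛ y = [6, 0, 0]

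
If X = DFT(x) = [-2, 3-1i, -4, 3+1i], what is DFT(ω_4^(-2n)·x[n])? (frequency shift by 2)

Modulation property: DFT(ω_4^(-2n)·x[n]) = X[(k-2) mod 4], so circularly shift X by 2 positions.

X[k-2] = [-4, 3+1i, -2, 3-1i]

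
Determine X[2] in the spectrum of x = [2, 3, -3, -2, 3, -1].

X[2] = Σ(n=0 to 5) x[n] · ω_6^(2n) where ω_6 = e^(-2πi/6)
= (2)·ω_6^0 + (3)·ω_6^2 + (-3)·ω_6^4 + (-2)·ω_6^6 + (3)·ω_6^8 + (-1)·ω_6^10

X[2] = -1.0000-8.6603i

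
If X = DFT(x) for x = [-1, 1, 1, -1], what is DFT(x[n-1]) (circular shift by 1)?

Time shift by 1: X_shifted[k] = ω_4^(1k) · X[k]
Shifted x = [-1, -1, 1, 1]

DFT(x[n-1]) = [0, -2+2i, 0, -2-2i]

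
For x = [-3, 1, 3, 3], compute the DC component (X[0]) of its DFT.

X[0] = Σ(n=0 to 3) x[n] · ω_4^0 = Σ x[n]
= (-3) + (1) + (3) + (3)

X[0] = 4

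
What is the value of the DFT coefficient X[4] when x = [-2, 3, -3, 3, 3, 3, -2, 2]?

X[4] = Σ(n=0 to 7) x[n] · ω_8^(4n) where ω_8 = e^(-2πi/8)
= (-2)·ω_8^0 + (3)·ω_8^4 + (-3)·ω_8^8 + (3)·ω_8^12 + (3)·ω_8^16 + (3)·ω_8^20 + (-2)·ω_8^24 + (2)·ω_8^28

X[4] = -15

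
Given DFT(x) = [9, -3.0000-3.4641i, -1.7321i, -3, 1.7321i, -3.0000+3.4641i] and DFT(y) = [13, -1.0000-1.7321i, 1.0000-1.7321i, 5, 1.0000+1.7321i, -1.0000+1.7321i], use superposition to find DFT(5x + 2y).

By linearity: DFT(5x + 2y) = 5·DFT(x) + 2·DFT(y)
= 5·[9, -3.0000-3.4641i, -1.7321i, -3, 1.7321i, -3.0000+3.4641i] + 2·[13, -1.0000-1.7321i, 1.0000-1.7321i, 5, 1.0000+1.7321i, -1.0000+1.7321i]

Computing element-wise:
Z[0] = 5·(9) + 2·(13) = 71
Z[1] = 5·(-3.0000-3.4641i) + 2·(-1.0000-1.7321i) = -17.0000-20.7847i
Z[2] = 5·(-1.7321i) + 2·(1.0000-1.7321i) = 2.0000-12.1247i
Z[3] = 5·(-3) + 2·(5) = -5
Z[4] = 5·(1.7321i) + 2·(1.0000+1.7321i) = 2.0000+12.1247i
Z[5] = 5·(-3.0000+3.4641i) + 2·(-1.0000+1.7321i) = -17.0000+20.7847i

DFT(5x + 2y) = 5·X + 2·Y = [71, -17.0000-20.7847i, 2.0000-12.1247i, -5, 2.0000+12.1247i, -17.0000+20.7847i]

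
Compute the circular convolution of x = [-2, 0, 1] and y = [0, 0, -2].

(x ⊛ y)[n] = Σ(m=0 to 2) x[m] · y[(n-m) mod 3]

Computing each output sample:
(x ⊛ y)[0] = 0
(x ⊛ y)[1] = -2
(x ⊛ y)[2] = 4

x ⊛ y = [0, -2, 4]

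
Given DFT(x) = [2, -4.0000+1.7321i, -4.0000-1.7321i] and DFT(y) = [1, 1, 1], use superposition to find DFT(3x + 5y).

By linearity: DFT(3x + 5y) = 3·DFT(x) + 5·DFT(y)
= 3·[2, -4.0000+1.7321i, -4.0000-1.7321i] + 5·[1, 1, 1]

Computing element-wise:
Z[0] = 3·(2) + 5·(1) = 11
Z[1] = 3·(-4.0000+1.7321i) + 5·(1) = -7.0000+5.1963i
Z[2] = 3·(-4.0000-1.7321i) + 5·(1) = -7.0000-5.1963i

DFT(3x + 5y) = 3·X + 5·Y = [11, -7.0000+5.1963i, -7.0000-5.1963i]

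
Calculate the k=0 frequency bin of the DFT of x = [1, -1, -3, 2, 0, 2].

X[0] = Σ(n=0 to 5) x[n] · ω_6^0 = Σ x[n]
= (1) + (-1) + (-3) + (2) + (0) + (2)

X[0] = 1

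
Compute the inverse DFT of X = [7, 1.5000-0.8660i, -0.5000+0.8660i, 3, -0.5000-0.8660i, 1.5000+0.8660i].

x[n] = (1/6) Σ(k=0 to 5) X[k] · e^(2πikn/6)

Computing each x[n]:
x[0] = 2
x[1] = 1
x[2] = 2
x[3] = 0
x[4] = 1
x[5] = 1

x = [2, 1, 2, 0, 1, 1]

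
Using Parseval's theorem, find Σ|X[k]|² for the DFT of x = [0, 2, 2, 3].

Parseval: Σ|x[n]|² = (1/N)Σ|X[k]|², so Σ|X[k]|² = N·Σ|x[n]|² = 4·17.0000

Σ|X[k]|² = N·Σ|x[n]|² = 4·17.0000 = 68.0000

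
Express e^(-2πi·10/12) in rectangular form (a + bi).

ω_12^10 = e^(-2πi·10/12)
= cos(-2π·10/12) + i·sin(-2π·10/12)
= cos(-20π/12) + i·sin(-20π/12)

ω_12^10 = cos(-20π/12) + i·sin(-20π/12) = 0.5000+0.8660i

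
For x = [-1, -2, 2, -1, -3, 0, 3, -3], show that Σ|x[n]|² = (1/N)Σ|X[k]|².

Time domain:
Σ|x[n]|² = |-1|² + |-2|² + |2|² + |-1|² + |-3|² + |0|² + |3|² + |-3|² = 37.0000

Frequency domain:
(1/8)Σ|X[k]|² = (1/8)(|-5|² + |-0.8284+1.0000i|² + |-9-2i|² + |4.8284-1.0000i|² + |7|² + |4.8284+1.0000i|² + |-9+2i|² + |-0.8284-1.0000i|²) = (1/8)·296.0000 = 37.0000

Both sides agree, confirming Parseval's theorem.

Σ|x[n]|² = (1/N)Σ|X[k]|² = 37.0000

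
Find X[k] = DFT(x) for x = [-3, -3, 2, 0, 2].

X[k] = Σ(n=0 to 4) x[n] · ω_5^(nk)
where ω_5 = e^(-2πi/5)

Computing each X[k]:
X[0] = -2
X[1] = -4.9271+3.5797i
X[2] = -1.5729+4.8410i
X[3] = -1.5729-4.8410i
X[4] = -4.9271-3.5797i

X = [-2, -4.9271+3.5797i, -1.5729+4.8410i, -1.5729-4.8410i, -4.9271-3.5797i]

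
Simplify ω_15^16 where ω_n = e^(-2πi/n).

Since ω_15^15 = 1, powers reduce modulo 15.
16 mod 15 = 1
So ω_15^16 = ω_15^1 = e^(-2πi·1/15)

ω_15^16 = ω_15^1 = 0.9135-0.4067i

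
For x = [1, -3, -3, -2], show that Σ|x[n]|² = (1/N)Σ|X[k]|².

Time domain:
Σ|x[n]|² = |1|² + |-3|² + |-3|² + |-2|² = 23.0000

Frequency domain:
(1/4)Σ|X[k]|² = (1/4)(|-7|² + |4+1i|² + |3|² + |4-1i|²) = (1/4)·92.0000 = 23.0000

Both sides agree, confirming Parseval's theorem.

Σ|x[n]|² = (1/N)Σ|X[k]|² = 23.0000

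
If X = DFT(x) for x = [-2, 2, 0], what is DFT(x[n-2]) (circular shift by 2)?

Time shift by 2: X_shifted[k] = ω_3^(2k) · X[k]
Shifted x = [2, 0, -2]

DFT(x[n-2]) = [0, 3.0000-1.7321i, 3.0000+1.7321i]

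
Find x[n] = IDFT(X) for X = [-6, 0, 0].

x[n] = (1/3) Σ(k=0 to 2) X[k] · e^(2πikn/3)

Computing each x[n]:
x[0] = -2
x[1] = -2
x[2] = -2

x = [-2, -2, -2]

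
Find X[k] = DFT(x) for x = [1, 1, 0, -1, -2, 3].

X[k] = Σ(n=0 to 5) x[n] · ω_6^(nk)
where ω_6 = e^(-2πi/6)

Computing each X[k]:
X[0] = 2
X[1] = 5
X[2] = -1.0000+3.4641i
X[3] = -4
X[4] = -1.0000-3.4641i
X[5] = 5

X = [2, 5, -1.0000+3.4641i, -4, -1.0000-3.4641i, 5]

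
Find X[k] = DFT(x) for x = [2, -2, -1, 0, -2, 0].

X[k] = Σ(n=0 to 5) x[n] · ω_6^(nk)
where ω_6 = e^(-2πi/6)

Computing each X[k]:
X[0] = -3
X[1] = 2.5000+0.8660i
X[2] = 4.5000+2.5981i
X[3] = 1
X[4] = 4.5000-2.5981i
X[5] = 2.5000-0.8660i

X = [-3, 2.5000+0.8660i, 4.5000+2.5981i, 1, 4.5000-2.5981i, 2.5000-0.8660i]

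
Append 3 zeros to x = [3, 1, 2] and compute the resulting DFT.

Original 3-point DFT: [6, 1.5000+0.8660i, 1.5000-0.8660i]
Zero-padded 6-point DFT provides frequency interpolation.

DFT_6([x, 0, ...]) = [6, 2.5000-2.5981i, 1.5000+0.8660i, 4, 1.5000-0.8660i, 2.5000+2.5981i]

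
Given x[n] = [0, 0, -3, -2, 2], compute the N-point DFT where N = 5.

X[k] = Σ(n=0 to 4) x[n] · ω_5^(nk)
where ω_5 = e^(-2πi/5)

Computing each X[k]:
X[0] = -3
X[1] = 4.6631+2.4899i
X[2] = -3.1631+0.2245i
X[3] = -3.1631-0.2245i
X[4] = 4.6631-2.4899i

X = [-3, 4.6631+2.4899i, -3.1631+0.2245i, -3.1631-0.2245i, 4.6631-2.4899i]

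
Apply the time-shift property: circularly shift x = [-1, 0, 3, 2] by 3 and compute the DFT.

Time shift by 3: X_shifted[k] = ω_4^(3k) · X[k]
Shifted x = [0, 3, 2, -1]

DFT(x[n-3]) = [4, -2-4i, 0, -2+4i]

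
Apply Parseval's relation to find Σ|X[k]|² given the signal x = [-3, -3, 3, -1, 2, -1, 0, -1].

Parseval: Σ|x[n]|² = (1/N)Σ|X[k]|², so Σ|X[k]|² = N·Σ|x[n]|² = 8·34.0000

Σ|X[k]|² = N·Σ|x[n]|² = 8·34.0000 = 272.0000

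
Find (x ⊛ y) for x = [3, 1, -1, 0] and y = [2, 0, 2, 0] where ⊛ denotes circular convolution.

(x ⊛ y)[n] = Σ(m=0 to 3) x[m] · y[(n-m) mod 4]

Computing each output sample:
(x ⊛ y)[0] = 4
(x ⊛ y)[1] = 2
(x ⊛ y)[2] = 4
(x ⊛ y)[3] = 2

x ⊛ y = [4, 2, 4, 2]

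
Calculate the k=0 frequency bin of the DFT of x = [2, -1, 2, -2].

X[0] = Σ(n=0 to 3) x[n] · ω_4^0 = Σ x[n]
= (2) + (-1) + (2) + (-2)

X[0] = 1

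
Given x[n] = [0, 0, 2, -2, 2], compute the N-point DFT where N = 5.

X[k] = Σ(n=0 to 4) x[n] · ω_5^(nk)
where ω_5 = e^(-2πi/5)

Computing each X[k]:
X[0] = 2
X[1] = 0.6180-0.4490i
X[2] = -1.6180+4.9798i
X[3] = -1.6180-4.9798i
X[4] = 0.6180+0.4490i

X = [2, 0.6180-0.4490i, -1.6180+4.9798i, -1.6180-4.9798i, 0.6180+0.4490i]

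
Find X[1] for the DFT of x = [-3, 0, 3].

X[1] = Σ(n=0 to 2) x[n] · ω_3^(1n) where ω_3 = e^(-2πi/3)
= (-3)·ω_3^0 + (0)·ω_3^1 + (3)·ω_3^2

X[1] = -4.5000+2.5981i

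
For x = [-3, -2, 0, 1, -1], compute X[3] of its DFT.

X[3] = Σ(n=0 to 4) x[n] · ω_5^(3n) where ω_5 = e^(-2πi/5)
= (-3)·ω_5^0 + (-2)·ω_5^3 + (0)·ω_5^6 + (1)·ω_5^9 + (-1)·ω_5^12

X[3] = -0.2639+0.3633i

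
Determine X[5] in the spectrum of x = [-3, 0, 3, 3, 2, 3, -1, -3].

X[5] = Σ(n=0 to 7) x[n] · ω_8^(5n) where ω_8 = e^(-2πi/8)
= (-3)·ω_8^0 + (0)·ω_8^5 + (3)·ω_8^10 + (3)·ω_8^15 + (2)·ω_8^20 + (3)·ω_8^25 + (-1)·ω_8^30 + (-3)·ω_8^35

X[5] = 1.3640-1.8787i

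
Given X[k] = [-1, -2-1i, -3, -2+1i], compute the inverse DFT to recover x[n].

x[n] = (1/4) Σ(k=0 to 3) X[k] · e^(2πikn/4)

Computing each x[n]:
x[0] = -2
x[1] = 1
x[2] = 0
x[3] = 0

x = [-2, 1, 0, 0]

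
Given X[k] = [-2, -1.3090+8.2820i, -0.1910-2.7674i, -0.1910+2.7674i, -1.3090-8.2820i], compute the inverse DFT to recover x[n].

x[n] = (1/5) Σ(k=0 to 4) X[k] · e^(2πikn/5)

Computing each x[n]:
x[0] = -1
x[1] = -3
x[2] = -3
x[3] = 3
x[4] = 2

x = [-1, -3, -3, 3, 2]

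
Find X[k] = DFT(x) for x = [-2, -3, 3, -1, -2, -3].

X[k] = Σ(n=0 to 5) x[n] · ω_6^(nk)
where ω_6 = e^(-2πi/6)

Computing each X[k]:
X[0] = -8
X[1] = -4.5000-4.3301i
X[2] = -0.5000+4.3301i
X[3] = 6
X[4] = -0.5000-4.3301i
X[5] = -4.5000+4.3301i

X = [-8, -4.5000-4.3301i, -0.5000+4.3301i, 6, -0.5000-4.3301i, -4.5000+4.3301i]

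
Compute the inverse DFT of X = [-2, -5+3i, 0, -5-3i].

x[n] = (1/4) Σ(k=0 to 3) X[k] · e^(2πikn/4)

Computing each x[n]:
x[0] = -3
x[1] = -2
x[2] = 2
x[3] = 1

x = [-3, -2, 2, 1]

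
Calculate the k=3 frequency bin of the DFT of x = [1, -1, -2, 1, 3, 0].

X[3] = Σ(n=0 to 5) x[n] · ω_6^(3n) where ω_6 = e^(-2πi/6)
= (1)·ω_6^0 + (-1)·ω_6^3 + (-2)·ω_6^6 + (1)·ω_6^9 + (3)·ω_6^12 + (0)·ω_6^15

X[3] = 2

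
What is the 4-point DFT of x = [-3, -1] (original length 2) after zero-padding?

Original 2-point DFT: [-4, -2]
Zero-padded 4-point DFT provides frequency interpolation.

DFT_4([x, 0, ...]) = [-4, -3+1i, -2, -3-1i]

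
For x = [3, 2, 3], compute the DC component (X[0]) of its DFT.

X[0] = Σ(n=0 to 2) x[n] · ω_3^0 = Σ x[n]
= (3) + (2) + (3)

X[0] = 8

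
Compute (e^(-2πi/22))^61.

Since ω_22^22 = 1, powers reduce modulo 22.
61 mod 22 = 17
So ω_22^61 = ω_22^17 = e^(-2πi·17/22)

ω_22^61 = ω_22^17 = 0.1423+0.9898i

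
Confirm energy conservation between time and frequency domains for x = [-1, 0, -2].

Time domain:
Σ|x[n]|² = |-1|² + |0|² + |-2|² = 5.0000

Frequency domain:
(1/3)Σ|X[k]|² = (1/3)(|-3|² + |-1.7321i|² + |1.7321i|²) = (1/3)·15.0000 = 5.0000

Both sides agree, confirming Parseval's theorem.

Σ|x[n]|² = (1/N)Σ|X[k]|² = 5.0000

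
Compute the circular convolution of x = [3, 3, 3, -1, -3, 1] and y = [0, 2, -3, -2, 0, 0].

(x ⊛ y)[n] = Σ(m=0 to 5) x[m] · y[(n-m) mod 6]

Computing each output sample:
(x ⊛ y)[0] = 13
(x ⊛ y)[1] = 9
(x ⊛ y)[2] = -5
(x ⊛ y)[3] = -9
(x ⊛ y)[4] = -17
(x ⊛ y)[5] = -9

x ⊛ y = [13, 9, -5, -9, -17, -9]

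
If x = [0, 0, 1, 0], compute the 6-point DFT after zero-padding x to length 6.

Original 4-point DFT: [1, -1, 1, -1]
Zero-padded 6-point DFT provides frequency interpolation.

DFT_6([x, 0, ...]) = [1, -0.5000-0.8660i, -0.5000+0.8660i, 1, -0.5000-0.8660i, -0.5000+0.8660i]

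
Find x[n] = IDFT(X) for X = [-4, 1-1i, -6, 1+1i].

x[n] = (1/4) Σ(k=0 to 3) X[k] · e^(2πikn/4)

Computing each x[n]:
x[0] = -2
x[1] = 1
x[2] = -3
x[3] = 0

x = [-2, 1, -3, 0]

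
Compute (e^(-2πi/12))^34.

Since ω_12^12 = 1, powers reduce modulo 12.
34 mod 12 = 10
So ω_12^34 = ω_12^10 = e^(-2πi·10/12)

ω_12^34 = ω_12^10 = 0.5000+0.8660i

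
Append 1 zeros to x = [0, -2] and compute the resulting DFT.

Original 2-point DFT: [-2, 2]
Zero-padded 3-point DFT provides frequency interpolation.

DFT_3([x, 0, ...]) = [-2, 1.0000+1.7321i, 1.0000-1.7321i]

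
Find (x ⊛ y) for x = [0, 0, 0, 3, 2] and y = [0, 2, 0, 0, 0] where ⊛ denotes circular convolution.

(x ⊛ y)[n] = Σ(m=0 to 4) x[m] · y[(n-m) mod 5]

Computing each output sample:
(x ⊛ y)[0] = 4
(x ⊛ y)[1] = 0
(x ⊛ y)[2] = 0
(x ⊛ y)[3] = 0
(x ⊛ y)[4] = 6

x ⊛ y = [4, 0, 0, 0, 6]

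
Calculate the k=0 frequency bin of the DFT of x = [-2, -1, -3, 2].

X[0] = Σ(n=0 to 3) x[n] · ω_4^0 = Σ x[n]
= (-2) + (-1) + (-3) + (2)

X[0] = -4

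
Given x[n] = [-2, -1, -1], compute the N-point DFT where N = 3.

X[k] = Σ(n=0 to 2) x[n] · ω_3^(nk)
where ω_3 = e^(-2πi/3)

Computing each X[k]:
X[0] = -4
X[1] = -1
X[2] = -1

X = [-4, -1, -1]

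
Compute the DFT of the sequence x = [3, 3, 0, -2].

X[k] = Σ(n=0 to 3) x[n] · ω_4^(nk)
where ω_4 = e^(-2πi/4)

Computing each X[k]:
X[0] = 4
X[1] = 3-5i
X[2] = 2
X[3] = 3+5i

X = [4, 3-5i, 2, 3+5i]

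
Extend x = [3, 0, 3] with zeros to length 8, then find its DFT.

Original 3-point DFT: [6, 1.5000+2.5981i, 1.5000-2.5981i]
Zero-padded 8-point DFT provides frequency interpolation.

DFT_8([x, 0, ...]) = [6, 3-3i, 0, 3+3i, 6, 3-3i, 0, 3+3i]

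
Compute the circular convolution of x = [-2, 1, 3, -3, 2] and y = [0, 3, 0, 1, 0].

(x ⊛ y)[n] = Σ(m=0 to 4) x[m] · y[(n-m) mod 5]

Computing each output sample:
(x ⊛ y)[0] = 9
(x ⊛ y)[1] = -9
(x ⊛ y)[2] = 5
(x ⊛ y)[3] = 7
(x ⊛ y)[4] = -8

x ⊛ y = [9, -9, 5, 7, -8]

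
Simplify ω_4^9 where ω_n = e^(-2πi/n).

Since ω_4^4 = 1, powers reduce modulo 4.
9 mod 4 = 1
So ω_4^9 = ω_4^1 = e^(-2πi·1/4)

ω_4^9 = ω_4^1 = -1i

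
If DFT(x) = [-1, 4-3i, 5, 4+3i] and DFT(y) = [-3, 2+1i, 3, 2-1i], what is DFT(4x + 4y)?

By linearity: DFT(4x + 4y) = 4·DFT(x) + 4·DFT(y)
= 4·[-1, 4-3i, 5, 4+3i] + 4·[-3, 2+1i, 3, 2-1i]

Computing element-wise:
Z[0] = 4·(-1) + 4·(-3) = -16
Z[1] = 4·(4-3i) + 4·(2+1i) = 24-8i
Z[2] = 4·(5) + 4·(3) = 32
Z[3] = 4·(4+3i) + 4·(2-1i) = 24+8i

DFT(4x + 4y) = 4·X + 4·Y = [-16, 24-8i, 32, 24+8i]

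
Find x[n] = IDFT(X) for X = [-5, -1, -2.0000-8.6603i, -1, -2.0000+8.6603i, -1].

x[n] = (1/6) Σ(k=0 to 5) X[k] · e^(2πikn/6)

Computing each x[n]:
x[0] = -2
x[1] = 2
x[2] = -3
x[3] = -1
x[4] = 2
x[5] = -3

x = [-2, 2, -3, -1, 2, -3]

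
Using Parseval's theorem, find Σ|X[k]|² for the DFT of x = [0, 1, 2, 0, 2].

Parseval: Σ|x[n]|² = (1/N)Σ|X[k]|², so Σ|X[k]|² = N·Σ|x[n]|² = 5·9.0000

Σ|X[k]|² = N·Σ|x[n]|² = 5·9.0000 = 45.0000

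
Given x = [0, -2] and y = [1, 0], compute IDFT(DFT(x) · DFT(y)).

(x ⊛ y)[n] = Σ(m=0 to 1) x[m] · y[(n-m) mod 2]

Computing each output sample:
(x ⊛ y)[0] = 0
(x ⊛ y)[1] = -2

x ⊛ y = [0, -2]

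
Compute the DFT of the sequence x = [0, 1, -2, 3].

X[k] = Σ(n=0 to 3) x[n] · ω_4^(nk)
where ω_4 = e^(-2πi/4)

Computing each X[k]:
X[0] = 2
X[1] = 2+2i
X[2] = -6
X[3] = 2-2i

X = [2, 2+2i, -6, 2-2i]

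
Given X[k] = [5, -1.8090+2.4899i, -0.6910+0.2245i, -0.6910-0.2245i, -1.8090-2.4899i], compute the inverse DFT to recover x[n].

x[n] = (1/5) Σ(k=0 to 4) X[k] · e^(2πikn/5)

Computing each x[n]:
x[0] = 0
x[1] = 0
x[2] = 1
x[3] = 2
x[4] = 2

x = [0, 0, 1, 2, 2]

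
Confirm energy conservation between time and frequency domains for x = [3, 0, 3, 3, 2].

Time domain:
Σ|x[n]|² = |3|² + |0|² + |3|² + |3|² + |2|² = 31.0000

Frequency domain:
(1/5)Σ|X[k]|² = (1/5)(|11|² + |-1.2361+1.9021i|² + |3.2361+1.1756i|² + |3.2361-1.1756i|² + |-1.2361-1.9021i|²) = (1/5)·155.0000 = 31.0000

Both sides agree, confirming Parseval's theorem.

Σ|x[n]|² = (1/N)Σ|X[k]|² = 31.0000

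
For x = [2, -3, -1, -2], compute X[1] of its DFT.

X[1] = Σ(n=0 to 3) x[n] · ω_4^(1n) where ω_4 = e^(-2πi/4)
= (2)·ω_4^0 + (-3)·ω_4^1 + (-1)·ω_4^2 + (-2)·ω_4^3

X[1] = 3+1i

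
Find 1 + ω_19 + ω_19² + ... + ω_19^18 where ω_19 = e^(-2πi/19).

Sum of all nth roots of unity equals 0 for n > 1 (geometric series with r ≠ 1).

0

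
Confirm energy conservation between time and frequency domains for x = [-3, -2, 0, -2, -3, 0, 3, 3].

Time domain:
Σ|x[n]|² = |-3|² + |-2|² + |0|² + |-2|² + |-3|² + |0|² + |3|² + |3|² = 44.0000

Frequency domain:
(1/8)Σ|X[k]|² = (1/8)(|-4|² + |2.1213+7.9497i|² + |-9+3i|² + |-2.1213+1.9497i|² + |-2|² + |-2.1213-1.9497i|² + |-9-3i|² + |2.1213-7.9497i|²) = (1/8)·352.0000 = 44.0000

Both sides agree, confirming Parseval's theorem.

Σ|x[n]|² = (1/N)Σ|X[k]|² = 44.0000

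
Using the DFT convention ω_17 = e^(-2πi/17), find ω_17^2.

ω_17^2 = e^(-2πi·2/17)
= cos(-2π·2/17) + i·sin(-2π·2/17)
= cos(-4π/17) + i·sin(-4π/17)

ω_17^2 = cos(-4π/17) + i·sin(-4π/17) = 0.7390-0.6737i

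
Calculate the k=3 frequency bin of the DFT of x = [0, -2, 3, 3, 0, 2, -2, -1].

X[3] = Σ(n=0 to 7) x[n] · ω_8^(3n) where ω_8 = e^(-2πi/8)
= (0)·ω_8^0 + (-2)·ω_8^3 + (3)·ω_8^6 + (3)·ω_8^9 + (0)·ω_8^12 + (2)·ω_8^15 + (-2)·ω_8^18 + (-1)·ω_8^21

X[3] = 5.6569+5.0000i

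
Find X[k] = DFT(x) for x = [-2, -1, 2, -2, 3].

X[k] = Σ(n=0 to 4) x[n] · ω_5^(nk)
where ω_5 = e^(-2πi/5)

Computing each X[k]:
X[0] = 0
X[1] = -1.3820+1.4531i
X[2] = -3.6180+6.1554i
X[3] = -3.6180-6.1554i
X[4] = -1.3820-1.4531i

X = [0, -1.3820+1.4531i, -3.6180+6.1554i, -3.6180-6.1554i, -1.3820-1.4531i]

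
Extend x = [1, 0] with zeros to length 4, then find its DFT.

Original 2-point DFT: [1, 1]
Zero-padded 4-point DFT provides frequency interpolation.

DFT_4([x, 0, ...]) = [1, 1, 1, 1]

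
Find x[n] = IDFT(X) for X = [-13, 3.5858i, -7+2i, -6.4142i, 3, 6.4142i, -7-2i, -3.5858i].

x[n] = (1/8) Σ(k=0 to 7) X[k] · e^(2πikn/8)

Computing each x[n]:
x[0] = -3
x[1] = -2
x[2] = -2
x[3] = -1
x[4] = -3
x[5] = -3
x[6] = 3
x[7] = -2

x = [-3, -2, -2, -1, -3, -3, 3, -2]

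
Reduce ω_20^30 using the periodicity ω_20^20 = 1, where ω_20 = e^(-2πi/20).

Since ω_20^20 = 1, powers reduce modulo 20.
30 mod 20 = 10
So ω_20^30 = ω_20^10 = e^(-2πi·10/20)

ω_20^30 = ω_20^10 = -1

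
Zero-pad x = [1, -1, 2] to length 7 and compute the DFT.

Original 3-point DFT: [2, 0.5000+2.5981i, 0.5000-2.5981i]
Zero-padded 7-point DFT provides frequency interpolation.

DFT_7([x, 0, ...]) = [2, -0.0685-1.1680i, -0.5794+1.8427i, 3.1479+1.9975i, 3.1479-1.9975i, -0.5794-1.8427i, -0.0685+1.1680i]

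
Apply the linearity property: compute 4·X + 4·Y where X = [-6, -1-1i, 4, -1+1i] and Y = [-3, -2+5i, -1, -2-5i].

By linearity: DFT(4x + 4y) = 4·DFT(x) + 4·DFT(y)
= 4·[-6, -1-1i, 4, -1+1i] + 4·[-3, -2+5i, -1, -2-5i]

Computing element-wise:
Z[0] = 4·(-6) + 4·(-3) = -36
Z[1] = 4·(-1-1i) + 4·(-2+5i) = -12+16i
Z[2] = 4·(4) + 4·(-1) = 12
Z[3] = 4·(-1+1i) + 4·(-2-5i) = -12-16i

DFT(4x + 4y) = 4·X + 4·Y = [-36, -12+16i, 12, -12-16i]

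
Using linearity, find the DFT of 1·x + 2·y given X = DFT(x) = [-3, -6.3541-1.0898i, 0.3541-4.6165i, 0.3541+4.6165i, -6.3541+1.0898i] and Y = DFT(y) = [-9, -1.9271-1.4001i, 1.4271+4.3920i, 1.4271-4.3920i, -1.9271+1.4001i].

By linearity: DFT(1x + 2y) = 1·DFT(x) + 2·DFT(y)
= 1·[-3, -6.3541-1.0898i, 0.3541-4.6165i, 0.3541+4.6165i, -6.3541+1.0898i] + 2·[-9, -1.9271-1.4001i, 1.4271+4.3920i, 1.4271-4.3920i, -1.9271+1.4001i]

Computing element-wise:
Z[0] = 1·(-3) + 2·(-9) = -21
Z[1] = 1·(-6.3541-1.0898i) + 2·(-1.9271-1.4001i) = -10.2083-3.8900i
Z[2] = 1·(0.3541-4.6165i) + 2·(1.4271+4.3920i) = 3.2083+4.1675i
Z[3] = 1·(0.3541+4.6165i) + 2·(1.4271-4.3920i) = 3.2083-4.1675i
Z[4] = 1·(-6.3541+1.0898i) + 2·(-1.9271+1.4001i) = -10.2083+3.8900i

DFT(1x + 2y) = 1·X + 2·Y = [-21, -10.2083-3.8900i, 3.2083+4.1675i, 3.2083-4.1675i, -10.2083+3.8900i]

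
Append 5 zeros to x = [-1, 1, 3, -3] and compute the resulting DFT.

Original 4-point DFT: [0, -4-4i, 4, -4+4i]
Zero-padded 9-point DFT provides frequency interpolation.

DFT_9([x, 0, ...]) = [0, 1.7870-0.9991i, -2.1454-4.6089i, -6.0000+1.7321i, 1.8584+4.1844i, 1.8584-4.1844i, -6.0000-1.7321i, -2.1454+4.6089i, 1.7870+0.9991i]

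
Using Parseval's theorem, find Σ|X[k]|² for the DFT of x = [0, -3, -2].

Parseval: Σ|x[n]|² = (1/N)Σ|X[k]|², so Σ|X[k]|² = N·Σ|x[n]|² = 3·13.0000

Σ|X[k]|² = N·Σ|x[n]|² = 3·13.0000 = 39.0000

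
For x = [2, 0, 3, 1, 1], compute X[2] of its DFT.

X[2] = Σ(n=0 to 4) x[n] · ω_5^(2n) where ω_5 = e^(-2πi/5)
= (2)·ω_5^0 + (0)·ω_5^2 + (3)·ω_5^4 + (1)·ω_5^6 + (1)·ω_5^8

X[2] = 2.4271+2.4899i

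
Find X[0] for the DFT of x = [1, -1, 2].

X[0] = Σ(n=0 to 2) x[n] · ω_3^0 = Σ x[n]
= (1) + (-1) + (2)

X[0] = 2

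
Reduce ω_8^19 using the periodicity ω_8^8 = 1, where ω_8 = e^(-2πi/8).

Since ω_8^8 = 1, powers reduce modulo 8.
19 mod 8 = 3
So ω_8^19 = ω_8^3 = e^(-2πi·3/8)

ω_8^19 = ω_8^3 = -0.7071-0.7071i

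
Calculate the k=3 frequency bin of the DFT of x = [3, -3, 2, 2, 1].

X[3] = Σ(n=0 to 4) x[n] · ω_5^(3n) where ω_5 = e^(-2πi/5)
= (3)·ω_5^0 + (-3)·ω_5^3 + (2)·ω_5^6 + (2)·ω_5^9 + (1)·ω_5^12

X[3] = 5.8541-2.3511i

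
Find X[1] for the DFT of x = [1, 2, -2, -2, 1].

X[1] = Σ(n=0 to 4) x[n] · ω_5^(1n) where ω_5 = e^(-2πi/5)
= (1)·ω_5^0 + (2)·ω_5^1 + (-2)·ω_5^2 + (-2)·ω_5^3 + (1)·ω_5^4

X[1] = 5.1631-0.9511i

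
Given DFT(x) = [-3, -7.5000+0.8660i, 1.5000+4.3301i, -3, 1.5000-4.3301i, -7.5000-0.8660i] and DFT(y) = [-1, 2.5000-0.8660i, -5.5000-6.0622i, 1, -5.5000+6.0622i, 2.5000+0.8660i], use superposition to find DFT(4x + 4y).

By linearity: DFT(4x + 4y) = 4·DFT(x) + 4·DFT(y)
= 4·[-3, -7.5000+0.8660i, 1.5000+4.3301i, -3, 1.5000-4.3301i, -7.5000-0.8660i] + 4·[-1, 2.5000-0.8660i, -5.5000-6.0622i, 1, -5.5000+6.0622i, 2.5000+0.8660i]

Computing element-wise:
Z[0] = 4·(-3) + 4·(-1) = -16
Z[1] = 4·(-7.5000+0.8660i) + 4·(2.5000-0.8660i) = -20
Z[2] = 4·(1.5000+4.3301i) + 4·(-5.5000-6.0622i) = -16.0000-6.9284i
Z[3] = 4·(-3) + 4·(1) = -8
Z[4] = 4·(1.5000-4.3301i) + 4·(-5.5000+6.0622i) = -16.0000+6.9284i
Z[5] = 4·(-7.5000-0.8660i) + 4·(2.5000+0.8660i) = -20

DFT(4x + 4y) = 4·X + 4·Y = [-16, -20, -16.0000-6.9284i, -8, -16.0000+6.9284i, -20]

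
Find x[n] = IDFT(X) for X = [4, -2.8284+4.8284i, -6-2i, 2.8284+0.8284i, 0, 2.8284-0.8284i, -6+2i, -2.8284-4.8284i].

x[n] = (1/8) Σ(k=0 to 7) X[k] · e^(2πikn/8)

Computing each x[n]:
x[0] = -1
x[1] = -1
x[2] = 1
x[3] = 0
x[4] = -1
x[5] = 3
x[6] = 3
x[7] = 0

x = [-1, -1, 1, 0, -1, 3, 3, 0]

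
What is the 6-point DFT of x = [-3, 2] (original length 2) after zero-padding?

Original 2-point DFT: [-1, -5]
Zero-padded 6-point DFT provides frequency interpolation.

DFT_6([x, 0, ...]) = [-1, -2.0000-1.7321i, -4.0000-1.7321i, -5, -4.0000+1.7321i, -2.0000+1.7321i]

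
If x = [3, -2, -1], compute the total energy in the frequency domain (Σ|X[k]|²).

Parseval: Σ|x[n]|² = (1/N)Σ|X[k]|², so Σ|X[k]|² = N·Σ|x[n]|² = 3·14.0000

Σ|X[k]|² = N·Σ|x[n]|² = 3·14.0000 = 42.0000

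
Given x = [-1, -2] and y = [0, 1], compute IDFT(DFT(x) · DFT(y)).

(x ⊛ y)[n] = Σ(m=0 to 1) x[m] · y[(n-m) mod 2]

Computing each output sample:
(x ⊛ y)[0] = -2
(x ⊛ y)[1] = -1

x ⊛ y = [-2, -1]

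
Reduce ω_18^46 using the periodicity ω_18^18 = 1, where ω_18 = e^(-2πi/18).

Since ω_18^18 = 1, powers reduce modulo 18.
46 mod 18 = 10
So ω_18^46 = ω_18^10 = e^(-2πi·10/18)

ω_18^46 = ω_18^10 = -0.9397+0.3420i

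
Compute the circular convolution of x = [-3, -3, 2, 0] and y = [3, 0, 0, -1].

(x ⊛ y)[n] = Σ(m=0 to 3) x[m] · y[(n-m) mod 4]

Computing each output sample:
(x ⊛ y)[0] = -6
(x ⊛ y)[1] = -11
(x ⊛ y)[2] = 6
(x ⊛ y)[3] = 3

x ⊛ y = [-6, -11, 6, 3]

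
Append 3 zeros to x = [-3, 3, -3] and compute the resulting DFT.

Original 3-point DFT: [-3, -3.0000-5.1962i, -3.0000+5.1962i]
Zero-padded 6-point DFT provides frequency interpolation.

DFT_6([x, 0, ...]) = [-3, 0, -3.0000-5.1962i, -9, -3.0000+5.1962i, 0]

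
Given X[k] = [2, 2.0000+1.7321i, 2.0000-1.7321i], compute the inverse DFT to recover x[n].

x[n] = (1/3) Σ(k=0 to 2) X[k] · e^(2πikn/3)

Computing each x[n]:
x[0] = 2
x[1] = -1
x[2] = 1

x = [2, -1, 1]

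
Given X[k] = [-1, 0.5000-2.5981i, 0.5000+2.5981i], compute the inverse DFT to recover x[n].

x[n] = (1/3) Σ(k=0 to 2) X[k] · e^(2πikn/3)

Computing each x[n]:
x[0] = 0
x[1] = 1
x[2] = -2

x = [0, 1, -2]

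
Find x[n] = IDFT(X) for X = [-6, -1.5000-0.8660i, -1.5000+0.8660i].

x[n] = (1/3) Σ(k=0 to 2) X[k] · e^(2πikn/3)

Computing each x[n]:
x[0] = -3
x[1] = -1
x[2] = -2

x = [-3, -1, -2]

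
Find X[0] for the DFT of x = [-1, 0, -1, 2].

X[0] = Σ(n=0 to 3) x[n] · ω_4^0 = Σ x[n]
= (-1) + (0) + (-1) + (2)

X[0] = 0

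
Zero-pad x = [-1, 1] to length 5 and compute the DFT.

Original 2-point DFT: [0, -2]
Zero-padded 5-point DFT provides frequency interpolation.

DFT_5([x, 0, ...]) = [0, -0.6910-0.9511i, -1.8090-0.5878i, -1.8090+0.5878i, -0.6910+0.9511i]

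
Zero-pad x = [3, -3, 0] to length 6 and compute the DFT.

Original 3-point DFT: [0, 4.5000+2.5981i, 4.5000-2.5981i]
Zero-padded 6-point DFT provides frequency interpolation.

DFT_6([x, 0, ...]) = [0, 1.5000+2.5981i, 4.5000+2.5981i, 6, 4.5000-2.5981i, 1.5000-2.5981i]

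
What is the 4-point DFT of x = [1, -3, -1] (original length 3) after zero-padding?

Original 3-point DFT: [-3, 3.0000+1.7321i, 3.0000-1.7321i]
Zero-padded 4-point DFT provides frequency interpolation.

DFT_4([x, 0, ...]) = [-3, 2+3i, 3, 2-3i]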